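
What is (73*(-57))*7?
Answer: -29127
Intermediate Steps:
(73*(-57))*7 = -4161*7 = -29127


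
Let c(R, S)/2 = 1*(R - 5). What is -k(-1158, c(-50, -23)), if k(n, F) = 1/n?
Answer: 1/1158 ≈ 0.00086356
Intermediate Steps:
c(R, S) = -10 + 2*R (c(R, S) = 2*(1*(R - 5)) = 2*(1*(-5 + R)) = 2*(-5 + R) = -10 + 2*R)
-k(-1158, c(-50, -23)) = -1/(-1158) = -1*(-1/1158) = 1/1158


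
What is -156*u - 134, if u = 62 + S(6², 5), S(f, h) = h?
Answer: -10586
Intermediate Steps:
u = 67 (u = 62 + 5 = 67)
-156*u - 134 = -156*67 - 134 = -10452 - 134 = -10586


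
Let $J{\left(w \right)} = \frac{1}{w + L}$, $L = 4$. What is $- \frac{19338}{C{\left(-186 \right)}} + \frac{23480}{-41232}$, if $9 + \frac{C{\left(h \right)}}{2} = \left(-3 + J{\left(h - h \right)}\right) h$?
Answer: $- \frac{34205909}{1726590} \approx -19.811$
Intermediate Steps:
$J{\left(w \right)} = \frac{1}{4 + w}$ ($J{\left(w \right)} = \frac{1}{w + 4} = \frac{1}{4 + w}$)
$C{\left(h \right)} = -18 - \frac{11 h}{2}$ ($C{\left(h \right)} = -18 + 2 \left(-3 + \frac{1}{4 + \left(h - h\right)}\right) h = -18 + 2 \left(-3 + \frac{1}{4 + 0}\right) h = -18 + 2 \left(-3 + \frac{1}{4}\right) h = -18 + 2 \left(- \frac{11 h}{4}\right) = -18 - \frac{11 h}{2}$)
$- \frac{19338}{C{\left(-186 \right)}} + \frac{23480}{-41232} = - \frac{19338}{-18 - -1023} + \frac{23480}{-41232} = - \frac{19338}{-18 + 1023} + 23480 \left(- \frac{1}{41232}\right) = - \frac{19338}{1005} - \frac{2935}{5154} = \left(-19338\right) \frac{1}{1005} - \frac{2935}{5154} = - \frac{6446}{335} - \frac{2935}{5154} = - \frac{34205909}{1726590}$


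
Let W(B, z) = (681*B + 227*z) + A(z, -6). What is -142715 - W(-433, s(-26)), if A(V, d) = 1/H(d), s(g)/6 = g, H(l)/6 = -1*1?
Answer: 1125421/6 ≈ 1.8757e+5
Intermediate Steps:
H(l) = -6 (H(l) = 6*(-1*1) = 6*(-1) = -6)
s(g) = 6*g
A(V, d) = -1/6 (A(V, d) = 1/(-6) = -1/6)
W(B, z) = -1/6 + 227*z + 681*B (W(B, z) = (681*B + 227*z) - 1/6 = (227*z + 681*B) - 1/6 = -1/6 + 227*z + 681*B)
-142715 - W(-433, s(-26)) = -142715 - (-1/6 + 227*(6*(-26)) + 681*(-433)) = -142715 - (-1/6 + 227*(-156) - 294873) = -142715 - (-1/6 - 35412 - 294873) = -142715 - 1*(-1981711/6) = -142715 + 1981711/6 = 1125421/6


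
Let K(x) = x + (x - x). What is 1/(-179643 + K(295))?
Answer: -1/179348 ≈ -5.5758e-6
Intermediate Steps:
K(x) = x (K(x) = x + 0 = x)
1/(-179643 + K(295)) = 1/(-179643 + 295) = 1/(-179348) = -1/179348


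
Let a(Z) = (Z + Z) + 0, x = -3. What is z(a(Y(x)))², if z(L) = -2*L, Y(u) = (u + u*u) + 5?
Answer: 1936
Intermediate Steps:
Y(u) = 5 + u + u² (Y(u) = (u + u²) + 5 = 5 + u + u²)
a(Z) = 2*Z (a(Z) = 2*Z + 0 = 2*Z)
z(a(Y(x)))² = (-4*(5 - 3 + (-3)²))² = (-4*(5 - 3 + 9))² = (-4*11)² = (-2*22)² = (-44)² = 1936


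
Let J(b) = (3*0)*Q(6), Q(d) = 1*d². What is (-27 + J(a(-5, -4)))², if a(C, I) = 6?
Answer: 729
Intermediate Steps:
Q(d) = d²
J(b) = 0 (J(b) = (3*0)*6² = 0*36 = 0)
(-27 + J(a(-5, -4)))² = (-27 + 0)² = (-27)² = 729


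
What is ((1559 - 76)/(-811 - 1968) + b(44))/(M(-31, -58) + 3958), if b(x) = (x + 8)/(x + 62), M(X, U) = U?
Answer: -423/38294620 ≈ -1.1046e-5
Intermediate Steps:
b(x) = (8 + x)/(62 + x)
((1559 - 76)/(-811 - 1968) + b(44))/(M(-31, -58) + 3958) = ((1559 - 76)/(-811 - 1968) + (8 + 44)/(62 + 44))/(-58 + 3958) = (1483/(-2779) + 52/106)/3900 = (1483*(-1/2779) + (1/106)*52)*(1/3900) = (-1483/2779 + 26/53)*(1/3900) = -6345/147287*1/3900 = -423/38294620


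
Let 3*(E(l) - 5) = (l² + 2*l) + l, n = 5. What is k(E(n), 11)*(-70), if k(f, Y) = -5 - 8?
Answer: 910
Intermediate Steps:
E(l) = 5 + l + l²/3 (E(l) = 5 + ((l² + 2*l) + l)/3 = 5 + (l² + 3*l)/3 = 5 + (l + l²/3) = 5 + l + l²/3)
k(f, Y) = -13
k(E(n), 11)*(-70) = -13*(-70) = 910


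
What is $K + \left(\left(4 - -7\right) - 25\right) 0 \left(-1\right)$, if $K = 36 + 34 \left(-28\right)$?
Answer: $-916$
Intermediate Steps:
$K = -916$ ($K = 36 - 952 = -916$)
$K + \left(\left(4 - -7\right) - 25\right) 0 \left(-1\right) = -916 + \left(\left(4 - -7\right) - 25\right) 0 \left(-1\right) = -916 + \left(\left(4 + 7\right) - 25\right) 0 = -916 + \left(11 - 25\right) 0 = -916 - 0 = -916 + 0 = -916$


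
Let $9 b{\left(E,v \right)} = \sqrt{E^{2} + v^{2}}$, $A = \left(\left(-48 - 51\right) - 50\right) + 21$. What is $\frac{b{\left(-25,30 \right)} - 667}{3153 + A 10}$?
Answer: $- \frac{667}{1873} + \frac{5 \sqrt{61}}{16857} \approx -0.3538$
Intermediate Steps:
$A = -128$ ($A = \left(-99 - 50\right) + 21 = -149 + 21 = -128$)
$b{\left(E,v \right)} = \frac{\sqrt{E^{2} + v^{2}}}{9}$
$\frac{b{\left(-25,30 \right)} - 667}{3153 + A 10} = \frac{\frac{\sqrt{\left(-25\right)^{2} + 30^{2}}}{9} - 667}{3153 - 1280} = \frac{\frac{\sqrt{625 + 900}}{9} - 667}{3153 - 1280} = \frac{\frac{\sqrt{1525}}{9} - 667}{1873} = \left(\frac{5 \sqrt{61}}{9} - 667\right) \frac{1}{1873} = \left(-667 + \frac{5 \sqrt{61}}{9}\right) \frac{1}{1873} = - \frac{667}{1873} + \frac{5 \sqrt{61}}{16857}$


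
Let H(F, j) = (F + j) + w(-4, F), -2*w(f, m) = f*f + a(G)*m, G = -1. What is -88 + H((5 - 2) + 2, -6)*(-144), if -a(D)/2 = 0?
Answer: 1208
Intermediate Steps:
a(D) = 0 (a(D) = -2*0 = 0)
w(f, m) = -f²/2 (w(f, m) = -(f*f + 0*m)/2 = -(f² + 0)/2 = -f²/2)
H(F, j) = -8 + F + j (H(F, j) = (F + j) - ½*(-4)² = (F + j) - ½*16 = (F + j) - 8 = -8 + F + j)
-88 + H((5 - 2) + 2, -6)*(-144) = -88 + (-8 + ((5 - 2) + 2) - 6)*(-144) = -88 + (-8 + (3 + 2) - 6)*(-144) = -88 + (-8 + 5 - 6)*(-144) = -88 - 9*(-144) = -88 + 1296 = 1208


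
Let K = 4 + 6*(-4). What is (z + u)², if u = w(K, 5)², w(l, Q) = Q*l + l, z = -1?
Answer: 207331201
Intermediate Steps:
K = -20 (K = 4 - 24 = -20)
w(l, Q) = l + Q*l
u = 14400 (u = (-20*(1 + 5))² = (-20*6)² = (-120)² = 14400)
(z + u)² = (-1 + 14400)² = 14399² = 207331201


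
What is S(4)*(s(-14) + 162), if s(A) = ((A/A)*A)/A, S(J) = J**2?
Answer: 2608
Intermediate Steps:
s(A) = 1 (s(A) = (1*A)/A = A/A = 1)
S(4)*(s(-14) + 162) = 4**2*(1 + 162) = 16*163 = 2608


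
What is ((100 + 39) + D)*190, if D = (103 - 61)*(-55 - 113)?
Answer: -1314230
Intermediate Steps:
D = -7056 (D = 42*(-168) = -7056)
((100 + 39) + D)*190 = ((100 + 39) - 7056)*190 = (139 - 7056)*190 = -6917*190 = -1314230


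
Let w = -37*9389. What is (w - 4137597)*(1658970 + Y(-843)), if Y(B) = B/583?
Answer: -4337786649708330/583 ≈ -7.4405e+12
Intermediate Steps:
Y(B) = B/583 (Y(B) = B*(1/583) = B/583)
w = -347393
(w - 4137597)*(1658970 + Y(-843)) = (-347393 - 4137597)*(1658970 + (1/583)*(-843)) = -4484990*(1658970 - 843/583) = -4484990*967178667/583 = -4337786649708330/583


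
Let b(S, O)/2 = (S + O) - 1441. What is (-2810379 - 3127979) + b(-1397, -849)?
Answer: -5945732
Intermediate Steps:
b(S, O) = -2882 + 2*O + 2*S (b(S, O) = 2*((S + O) - 1441) = 2*((O + S) - 1441) = 2*(-1441 + O + S) = -2882 + 2*O + 2*S)
(-2810379 - 3127979) + b(-1397, -849) = (-2810379 - 3127979) + (-2882 + 2*(-849) + 2*(-1397)) = -5938358 + (-2882 - 1698 - 2794) = -5938358 - 7374 = -5945732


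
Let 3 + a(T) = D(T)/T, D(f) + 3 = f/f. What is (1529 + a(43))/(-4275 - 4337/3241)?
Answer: -53165364/148990829 ≈ -0.35684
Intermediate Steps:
D(f) = -2 (D(f) = -3 + f/f = -3 + 1 = -2)
a(T) = -3 - 2/T
(1529 + a(43))/(-4275 - 4337/3241) = (1529 + (-3 - 2/43))/(-4275 - 4337/3241) = (1529 - 131/43)/(-13859612/3241) = (65616/43)*(-3241/13859612) = -53165364/148990829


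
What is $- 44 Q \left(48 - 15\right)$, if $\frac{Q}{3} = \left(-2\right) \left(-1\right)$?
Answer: $-8712$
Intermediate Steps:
$Q = 6$ ($Q = 3 \left(\left(-2\right) \left(-1\right)\right) = 3 \cdot 2 = 6$)
$- 44 Q \left(48 - 15\right) = \left(-44\right) 6 \left(48 - 15\right) = \left(-264\right) 33 = -8712$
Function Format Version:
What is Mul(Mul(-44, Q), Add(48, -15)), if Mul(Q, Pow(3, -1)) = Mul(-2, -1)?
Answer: -8712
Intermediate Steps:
Q = 6 (Q = Mul(3, Mul(-2, -1)) = Mul(3, 2) = 6)
Mul(Mul(-44, Q), Add(48, -15)) = Mul(Mul(-44, 6), Add(48, -15)) = Mul(-264, 33) = -8712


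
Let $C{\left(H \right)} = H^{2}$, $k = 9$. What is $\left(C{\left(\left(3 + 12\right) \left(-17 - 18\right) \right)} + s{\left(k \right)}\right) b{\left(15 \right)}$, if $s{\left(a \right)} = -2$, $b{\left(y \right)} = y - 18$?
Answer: $-826869$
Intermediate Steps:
$b{\left(y \right)} = -18 + y$ ($b{\left(y \right)} = y - 18 = -18 + y$)
$\left(C{\left(\left(3 + 12\right) \left(-17 - 18\right) \right)} + s{\left(k \right)}\right) b{\left(15 \right)} = \left(\left(\left(3 + 12\right) \left(-17 - 18\right)\right)^{2} - 2\right) \left(-18 + 15\right) = \left(\left(15 \left(-35\right)\right)^{2} - 2\right) \left(-3\right) = \left(\left(-525\right)^{2} - 2\right) \left(-3\right) = \left(275625 - 2\right) \left(-3\right) = 275623 \left(-3\right) = -826869$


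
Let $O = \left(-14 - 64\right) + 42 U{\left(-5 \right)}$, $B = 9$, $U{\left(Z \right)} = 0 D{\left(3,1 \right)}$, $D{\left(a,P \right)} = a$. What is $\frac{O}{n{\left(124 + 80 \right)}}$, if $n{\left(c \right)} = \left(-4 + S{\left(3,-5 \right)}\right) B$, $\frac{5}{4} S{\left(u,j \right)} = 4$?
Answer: $\frac{65}{6} \approx 10.833$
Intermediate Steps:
$S{\left(u,j \right)} = \frac{16}{5}$ ($S{\left(u,j \right)} = \frac{4}{5} \cdot 4 = \frac{16}{5}$)
$U{\left(Z \right)} = 0$ ($U{\left(Z \right)} = 0 \cdot 3 = 0$)
$O = -78$ ($O = \left(-14 - 64\right) + 42 \cdot 0 = \left(-14 - 64\right) + 0 = -78 + 0 = -78$)
$n{\left(c \right)} = - \frac{36}{5}$ ($n{\left(c \right)} = \left(-4 + \frac{16}{5}\right) 9 = \left(- \frac{4}{5}\right) 9 = - \frac{36}{5}$)
$\frac{O}{n{\left(124 + 80 \right)}} = - \frac{78}{- \frac{36}{5}} = \left(-78\right) \left(- \frac{5}{36}\right) = \frac{65}{6}$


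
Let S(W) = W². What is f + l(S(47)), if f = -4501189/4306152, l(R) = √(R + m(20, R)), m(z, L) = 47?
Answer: -4501189/4306152 + 4*√141 ≈ 46.452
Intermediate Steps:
l(R) = √(47 + R) (l(R) = √(R + 47) = √(47 + R))
f = -4501189/4306152 (f = -4501189*1/4306152 = -4501189/4306152 ≈ -1.0453)
f + l(S(47)) = -4501189/4306152 + √(47 + 47²) = -4501189/4306152 + √(47 + 2209) = -4501189/4306152 + √2256 = -4501189/4306152 + 4*√141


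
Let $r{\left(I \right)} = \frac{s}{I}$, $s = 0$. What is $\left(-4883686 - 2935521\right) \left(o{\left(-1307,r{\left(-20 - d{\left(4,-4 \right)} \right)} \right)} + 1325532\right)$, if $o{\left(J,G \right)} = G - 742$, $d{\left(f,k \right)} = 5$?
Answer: $-10358807241530$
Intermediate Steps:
$r{\left(I \right)} = 0$ ($r{\left(I \right)} = \frac{0}{I} = 0$)
$o{\left(J,G \right)} = -742 + G$
$\left(-4883686 - 2935521\right) \left(o{\left(-1307,r{\left(-20 - d{\left(4,-4 \right)} \right)} \right)} + 1325532\right) = \left(-4883686 - 2935521\right) \left(\left(-742 + 0\right) + 1325532\right) = - 7819207 \left(-742 + 1325532\right) = \left(-7819207\right) 1324790 = -10358807241530$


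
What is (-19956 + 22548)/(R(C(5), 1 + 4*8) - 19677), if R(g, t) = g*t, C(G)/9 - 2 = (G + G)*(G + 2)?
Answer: 864/569 ≈ 1.5185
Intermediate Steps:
C(G) = 18 + 18*G*(2 + G) (C(G) = 18 + 9*((G + G)*(G + 2)) = 18 + 9*((2*G)*(2 + G)) = 18 + 9*(2*G*(2 + G)) = 18 + 18*G*(2 + G))
(-19956 + 22548)/(R(C(5), 1 + 4*8) - 19677) = (-19956 + 22548)/((18 + 18*5² + 36*5)*(1 + 4*8) - 19677) = 2592/((18 + 18*25 + 180)*(1 + 32) - 19677) = 2592/((18 + 450 + 180)*33 - 19677) = 2592/(648*33 - 19677) = 2592/(21384 - 19677) = 2592/1707 = 2592*(1/1707) = 864/569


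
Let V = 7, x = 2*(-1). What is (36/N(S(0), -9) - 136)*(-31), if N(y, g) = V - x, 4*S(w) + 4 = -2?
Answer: 4092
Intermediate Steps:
x = -2
S(w) = -3/2 (S(w) = -1 + (¼)*(-2) = -1 - ½ = -3/2)
N(y, g) = 9 (N(y, g) = 7 - 1*(-2) = 7 + 2 = 9)
(36/N(S(0), -9) - 136)*(-31) = (36/9 - 136)*(-31) = (36*(⅑) - 136)*(-31) = (4 - 136)*(-31) = -132*(-31) = 4092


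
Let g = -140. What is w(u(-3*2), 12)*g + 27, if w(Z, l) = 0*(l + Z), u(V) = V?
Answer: 27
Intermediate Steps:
w(Z, l) = 0 (w(Z, l) = 0*(Z + l) = 0)
w(u(-3*2), 12)*g + 27 = 0*(-140) + 27 = 0 + 27 = 27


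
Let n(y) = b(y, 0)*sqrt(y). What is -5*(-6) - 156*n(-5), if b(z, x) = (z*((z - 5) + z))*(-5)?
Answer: 30 + 58500*I*sqrt(5) ≈ 30.0 + 1.3081e+5*I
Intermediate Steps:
b(z, x) = -5*z*(-5 + 2*z) (b(z, x) = (z*((-5 + z) + z))*(-5) = (z*(-5 + 2*z))*(-5) = -5*z*(-5 + 2*z))
n(y) = 5*y**(3/2)*(5 - 2*y) (n(y) = (5*y*(5 - 2*y))*sqrt(y) = 5*y**(3/2)*(5 - 2*y))
-5*(-6) - 156*n(-5) = -5*(-6) - 156*(-5)**(3/2)*(25 - 10*(-5)) = 30 - 156*(-5*I*sqrt(5))*(25 + 50) = 30 - 156*(-5*I*sqrt(5))*75 = 30 - (-58500)*I*sqrt(5) = 30 + 58500*I*sqrt(5)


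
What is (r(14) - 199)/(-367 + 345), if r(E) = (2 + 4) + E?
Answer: 179/22 ≈ 8.1364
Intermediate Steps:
r(E) = 6 + E
(r(14) - 199)/(-367 + 345) = ((6 + 14) - 199)/(-367 + 345) = (20 - 199)/(-22) = -179*(-1/22) = 179/22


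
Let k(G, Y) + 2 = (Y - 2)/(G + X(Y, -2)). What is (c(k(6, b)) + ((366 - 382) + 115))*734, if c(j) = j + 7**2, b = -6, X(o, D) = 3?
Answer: 958604/9 ≈ 1.0651e+5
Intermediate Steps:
k(G, Y) = -2 + (-2 + Y)/(3 + G) (k(G, Y) = -2 + (Y - 2)/(G + 3) = -2 + (-2 + Y)/(3 + G))
c(j) = 49 + j (c(j) = j + 49 = 49 + j)
(c(k(6, b)) + ((366 - 382) + 115))*734 = ((49 + (-8 - 6 - 2*6)/(3 + 6)) + ((366 - 382) + 115))*734 = ((49 + (-8 - 6 - 12)/9) + (-16 + 115))*734 = ((49 + (1/9)*(-26)) + 99)*734 = ((49 - 26/9) + 99)*734 = (415/9 + 99)*734 = (1306/9)*734 = 958604/9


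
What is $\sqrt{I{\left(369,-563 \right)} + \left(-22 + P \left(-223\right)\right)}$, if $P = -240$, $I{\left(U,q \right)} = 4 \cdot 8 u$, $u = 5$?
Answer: $3 \sqrt{5962} \approx 231.64$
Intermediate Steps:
$I{\left(U,q \right)} = 160$ ($I{\left(U,q \right)} = 4 \cdot 8 \cdot 5 = 32 \cdot 5 = 160$)
$\sqrt{I{\left(369,-563 \right)} + \left(-22 + P \left(-223\right)\right)} = \sqrt{160 - -53498} = \sqrt{160 + \left(-22 + 53520\right)} = \sqrt{160 + 53498} = \sqrt{53658} = 3 \sqrt{5962}$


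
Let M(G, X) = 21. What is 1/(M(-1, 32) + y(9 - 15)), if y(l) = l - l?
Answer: 1/21 ≈ 0.047619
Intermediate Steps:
y(l) = 0
1/(M(-1, 32) + y(9 - 15)) = 1/(21 + 0) = 1/21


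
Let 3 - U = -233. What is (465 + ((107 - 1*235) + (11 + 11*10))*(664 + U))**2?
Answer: 34047225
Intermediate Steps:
U = 236 (U = 3 - 1*(-233) = 3 + 233 = 236)
(465 + ((107 - 1*235) + (11 + 11*10))*(664 + U))**2 = (465 + ((107 - 1*235) + (11 + 11*10))*(664 + 236))**2 = (465 + ((107 - 235) + (11 + 110))*900)**2 = (465 + (-128 + 121)*900)**2 = (465 - 7*900)**2 = (465 - 6300)**2 = (-5835)**2 = 34047225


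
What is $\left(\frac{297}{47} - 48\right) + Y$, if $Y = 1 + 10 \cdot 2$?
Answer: $- \frac{972}{47} \approx -20.681$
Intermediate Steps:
$Y = 21$ ($Y = 1 + 20 = 21$)
$\left(\frac{297}{47} - 48\right) + Y = \left(\frac{297}{47} - 48\right) + 21 = - \frac{1959}{47} + 21 = - \frac{972}{47}$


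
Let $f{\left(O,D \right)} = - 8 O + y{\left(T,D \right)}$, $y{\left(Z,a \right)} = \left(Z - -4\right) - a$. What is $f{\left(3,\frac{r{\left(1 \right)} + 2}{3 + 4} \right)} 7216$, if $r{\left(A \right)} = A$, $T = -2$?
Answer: $- \frac{1132912}{7} \approx -1.6184 \cdot 10^{5}$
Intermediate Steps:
$y{\left(Z,a \right)} = 4 + Z - a$ ($y{\left(Z,a \right)} = \left(Z + 4\right) - a = \left(4 + Z\right) - a = 4 + Z - a$)
$f{\left(O,D \right)} = 2 - D - 8 O$ ($f{\left(O,D \right)} = - 8 O - \left(-2 + D\right) = 2 - D - 8 O$)
$f{\left(3,\frac{r{\left(1 \right)} + 2}{3 + 4} \right)} 7216 = \left(2 - \frac{1 + 2}{3 + 4} - 24\right) 7216 = \left(2 - \frac{3}{7} - 24\right) 7216 = \left(- \frac{157}{7}\right) 7216 = - \frac{1132912}{7}$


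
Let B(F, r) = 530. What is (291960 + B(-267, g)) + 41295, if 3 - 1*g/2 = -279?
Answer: 333785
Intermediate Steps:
g = 564 (g = 6 - 2*(-279) = 6 + 558 = 564)
(291960 + B(-267, g)) + 41295 = (291960 + 530) + 41295 = 292490 + 41295 = 333785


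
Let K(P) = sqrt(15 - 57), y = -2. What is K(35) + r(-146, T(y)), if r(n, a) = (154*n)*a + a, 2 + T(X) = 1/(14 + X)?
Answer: 517109/12 + I*sqrt(42) ≈ 43092.0 + 6.4807*I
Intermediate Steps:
T(X) = -2 + 1/(14 + X)
r(n, a) = a + 154*a*n (r(n, a) = 154*a*n + a = a + 154*a*n)
K(P) = I*sqrt(42) (K(P) = sqrt(-42) = I*sqrt(42))
K(35) + r(-146, T(y)) = I*sqrt(42) + ((-27 - 2*(-2))/(14 - 2))*(1 + 154*(-146)) = I*sqrt(42) + ((-27 + 4)/12)*(1 - 22484) = I*sqrt(42) + ((1/12)*(-23))*(-22483) = I*sqrt(42) - 23/12*(-22483) = I*sqrt(42) + 517109/12 = 517109/12 + I*sqrt(42)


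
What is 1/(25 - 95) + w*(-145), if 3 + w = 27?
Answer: -243601/70 ≈ -3480.0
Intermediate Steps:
w = 24 (w = -3 + 27 = 24)
1/(25 - 95) + w*(-145) = 1/(25 - 95) + 24*(-145) = 1/(-70) - 3480 = -1/70 - 3480 = -243601/70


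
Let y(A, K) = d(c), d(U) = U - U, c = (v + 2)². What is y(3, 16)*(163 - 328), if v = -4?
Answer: 0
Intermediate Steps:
c = 4 (c = (-4 + 2)² = (-2)² = 4)
d(U) = 0
y(A, K) = 0
y(3, 16)*(163 - 328) = 0*(163 - 328) = 0*(-165) = 0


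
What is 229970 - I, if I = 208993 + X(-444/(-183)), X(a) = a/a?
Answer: 20976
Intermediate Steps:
X(a) = 1
I = 208994 (I = 208993 + 1 = 208994)
229970 - I = 229970 - 1*208994 = 229970 - 208994 = 20976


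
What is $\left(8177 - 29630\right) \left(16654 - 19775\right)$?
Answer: $66954813$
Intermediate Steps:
$\left(8177 - 29630\right) \left(16654 - 19775\right) = \left(8177 - 29630\right) \left(-3121\right) = \left(-21453\right) \left(-3121\right) = 66954813$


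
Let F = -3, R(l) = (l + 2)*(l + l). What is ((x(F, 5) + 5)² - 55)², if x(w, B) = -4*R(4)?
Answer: 1218987396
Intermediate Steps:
R(l) = 2*l*(2 + l) (R(l) = (2 + l)*(2*l) = 2*l*(2 + l))
x(w, B) = -192 (x(w, B) = -8*4*(2 + 4) = -8*4*6 = -4*48 = -192)
((x(F, 5) + 5)² - 55)² = ((-192 + 5)² - 55)² = ((-187)² - 55)² = (34969 - 55)² = 34914² = 1218987396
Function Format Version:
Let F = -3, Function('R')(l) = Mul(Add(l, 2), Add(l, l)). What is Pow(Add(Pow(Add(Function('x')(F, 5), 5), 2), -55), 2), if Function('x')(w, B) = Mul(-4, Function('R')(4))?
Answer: 1218987396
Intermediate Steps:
Function('R')(l) = Mul(2, l, Add(2, l)) (Function('R')(l) = Mul(Add(2, l), Mul(2, l)) = Mul(2, l, Add(2, l)))
Function('x')(w, B) = -192 (Function('x')(w, B) = Mul(-4, Mul(2, 4, Add(2, 4))) = Mul(-4, Mul(2, 4, 6)) = Mul(-4, 48) = -192)
Pow(Add(Pow(Add(Function('x')(F, 5), 5), 2), -55), 2) = Pow(Add(Pow(Add(-192, 5), 2), -55), 2) = Pow(Add(Pow(-187, 2), -55), 2) = Pow(Add(34969, -55), 2) = Pow(34914, 2) = 1218987396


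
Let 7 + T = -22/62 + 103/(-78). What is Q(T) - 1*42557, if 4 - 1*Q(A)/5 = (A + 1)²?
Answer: -250424281193/5846724 ≈ -42832.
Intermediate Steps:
T = -20977/2418 (T = -7 + (-22/62 + 103/(-78)) = -7 + (-22*1/62 + 103*(-1/78)) = -7 + (-11/31 - 103/78) = -7 - 4051/2418 = -20977/2418 ≈ -8.6754)
Q(A) = 20 - 5*(1 + A)² (Q(A) = 20 - 5*(A + 1)² = 20 - 5*(1 + A)²)
Q(T) - 1*42557 = (20 - 5*(1 - 20977/2418)²) - 1*42557 = (20 - 5*(-18559/2418)²) - 42557 = (20 - 5*344436481/5846724) - 42557 = (20 - 1722182405/5846724) - 42557 = -1605247925/5846724 - 42557 = -250424281193/5846724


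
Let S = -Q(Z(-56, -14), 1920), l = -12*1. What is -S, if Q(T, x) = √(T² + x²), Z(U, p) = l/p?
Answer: 6*√5017601/7 ≈ 1920.0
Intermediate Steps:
l = -12
Z(U, p) = -12/p
S = -6*√5017601/7 (S = -√((-12/(-14))² + 1920²) = -√((-12*(-1/14))² + 3686400) = -√((6/7)² + 3686400) = -√(36/49 + 3686400) = -√(180633636/49) = -6*√5017601/7 ≈ -1920.0)
-S = -(-6)*√5017601/7 = 6*√5017601/7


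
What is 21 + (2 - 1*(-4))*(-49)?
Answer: -273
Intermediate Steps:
21 + (2 - 1*(-4))*(-49) = 21 + (2 + 4)*(-49) = 21 + 6*(-49) = 21 - 294 = -273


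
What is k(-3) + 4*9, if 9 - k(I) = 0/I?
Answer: 45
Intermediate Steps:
k(I) = 9 (k(I) = 9 - 0/I = 9 - 1*0 = 9 + 0 = 9)
k(-3) + 4*9 = 9 + 4*9 = 9 + 36 = 45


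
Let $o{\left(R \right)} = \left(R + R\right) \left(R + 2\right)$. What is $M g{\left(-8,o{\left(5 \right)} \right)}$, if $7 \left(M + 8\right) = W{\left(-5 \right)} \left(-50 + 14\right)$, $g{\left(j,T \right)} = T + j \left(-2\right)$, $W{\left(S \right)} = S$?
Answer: $\frac{10664}{7} \approx 1523.4$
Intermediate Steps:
$o{\left(R \right)} = 2 R \left(2 + R\right)$
$g{\left(j,T \right)} = T - 2 j$
$M = \frac{124}{7}$ ($M = -8 + \frac{\left(-5\right) \left(-50 + 14\right)}{7} = -8 + \frac{\left(-5\right) \left(-36\right)}{7} = -8 + \frac{1}{7} \cdot 180 = -8 + \frac{180}{7} = \frac{124}{7} \approx 17.714$)
$M g{\left(-8,o{\left(5 \right)} \right)} = \frac{124 \left(2 \cdot 5 \left(2 + 5\right) - -16\right)}{7} = \frac{124 \left(2 \cdot 5 \cdot 7 + 16\right)}{7} = \frac{124 \left(70 + 16\right)}{7} = \frac{124}{7} \cdot 86 = \frac{10664}{7}$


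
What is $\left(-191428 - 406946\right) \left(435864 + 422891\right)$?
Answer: $-513856664370$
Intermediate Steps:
$\left(-191428 - 406946\right) \left(435864 + 422891\right) = \left(-598374\right) 858755 = -513856664370$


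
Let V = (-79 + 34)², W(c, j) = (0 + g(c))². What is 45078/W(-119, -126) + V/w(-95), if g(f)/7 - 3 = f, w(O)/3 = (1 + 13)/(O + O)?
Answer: -3020008461/329672 ≈ -9160.6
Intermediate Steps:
w(O) = 21/O (w(O) = 3*((1 + 13)/(O + O)) = 3*(14/((2*O))) = 3*(14*(1/(2*O))) = 3*(7/O) = 21/O)
g(f) = 21 + 7*f
W(c, j) = (21 + 7*c)² (W(c, j) = (0 + (21 + 7*c))² = (21 + 7*c)²)
V = 2025 (V = (-45)² = 2025)
45078/W(-119, -126) + V/w(-95) = 45078/((49*(3 - 119)²)) + 2025/((21/(-95))) = 45078/((49*(-116)²)) + 2025/((21*(-1/95))) = 45078/((49*13456)) + 2025/(-21/95) = 45078/659344 + 2025*(-95/21) = 45078*(1/659344) - 64125/7 = 22539/329672 - 64125/7 = -3020008461/329672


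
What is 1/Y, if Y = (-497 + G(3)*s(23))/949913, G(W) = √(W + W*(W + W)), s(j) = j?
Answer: -67443823/33700 - 21847999*√21/235900 ≈ -2425.7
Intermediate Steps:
G(W) = √(W + 2*W²) (G(W) = √(W + W*(2*W)) = √(W + 2*W²))
Y = -497/949913 + 23*√21/949913 (Y = (-497 + √(3*(1 + 2*3))*23)/949913 = (-497 + √(3*(1 + 6))*23)*(1/949913) = (-497 + √(3*7)*23)*(1/949913) = (-497 + √21*23)*(1/949913) = (-497 + 23*√21)*(1/949913) = -497/949913 + 23*√21/949913 ≈ -0.00041225)
1/Y = 1/(-497/949913 + 23*√21/949913)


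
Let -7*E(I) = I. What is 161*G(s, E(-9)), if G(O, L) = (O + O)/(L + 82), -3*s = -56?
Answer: 126224/1749 ≈ 72.169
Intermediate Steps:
s = 56/3 (s = -⅓*(-56) = 56/3 ≈ 18.667)
E(I) = -I/7
G(O, L) = 2*O/(82 + L) (G(O, L) = (2*O)/(82 + L) = 2*O/(82 + L))
161*G(s, E(-9)) = 161*(2*(56/3)/(82 - ⅐*(-9))) = 161*(2*(56/3)/(82 + 9/7)) = 161*(2*(56/3)/(583/7)) = 161*(2*(56/3)*(7/583)) = 161*(784/1749) = 126224/1749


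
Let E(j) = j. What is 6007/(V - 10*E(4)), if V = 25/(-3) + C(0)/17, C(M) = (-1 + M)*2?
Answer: -306357/2471 ≈ -123.98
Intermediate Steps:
C(M) = -2 + 2*M
V = -431/51 (V = 25/(-3) + (-2 + 2*0)/17 = 25*(-1/3) + (-2 + 0)*(1/17) = -25/3 - 2*1/17 = -25/3 - 2/17 = -431/51 ≈ -8.4510)
6007/(V - 10*E(4)) = 6007/(-431/51 - 10*4) = 6007/(-431/51 - 40) = 6007/(-2471/51) = 6007*(-51/2471) = -306357/2471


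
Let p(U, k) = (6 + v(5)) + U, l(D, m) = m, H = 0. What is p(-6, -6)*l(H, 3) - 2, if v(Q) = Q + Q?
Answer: 28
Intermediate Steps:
v(Q) = 2*Q
p(U, k) = 16 + U (p(U, k) = (6 + 2*5) + U = (6 + 10) + U = 16 + U)
p(-6, -6)*l(H, 3) - 2 = (16 - 6)*3 - 2 = 10*3 - 2 = 30 - 2 = 28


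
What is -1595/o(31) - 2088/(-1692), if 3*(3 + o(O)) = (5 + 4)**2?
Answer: -73573/1128 ≈ -65.224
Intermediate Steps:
o(O) = 24 (o(O) = -3 + (5 + 4)**2/3 = -3 + (1/3)*9**2 = -3 + (1/3)*81 = -3 + 27 = 24)
-1595/o(31) - 2088/(-1692) = -1595/24 - 2088/(-1692) = -1595*1/24 - 2088*(-1/1692) = -1595/24 + 58/47 = -73573/1128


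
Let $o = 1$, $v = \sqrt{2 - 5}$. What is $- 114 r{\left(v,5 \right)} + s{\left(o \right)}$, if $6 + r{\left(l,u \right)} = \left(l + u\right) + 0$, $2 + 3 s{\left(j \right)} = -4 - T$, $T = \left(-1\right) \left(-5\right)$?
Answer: $\frac{331}{3} - 114 i \sqrt{3} \approx 110.33 - 197.45 i$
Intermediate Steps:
$v = i \sqrt{3}$ ($v = \sqrt{-3} = i \sqrt{3} \approx 1.732 i$)
$T = 5$
$s{\left(j \right)} = - \frac{11}{3}$ ($s{\left(j \right)} = - \frac{2}{3} + \frac{-4 - 5}{3} = - \frac{2}{3} + \frac{1}{3} \left(-9\right) = - \frac{2}{3} - 3 = - \frac{11}{3}$)
$r{\left(l,u \right)} = -6 + l + u$ ($r{\left(l,u \right)} = -6 + \left(\left(l + u\right) + 0\right) = -6 + \left(l + u\right) = -6 + l + u$)
$- 114 r{\left(v,5 \right)} + s{\left(o \right)} = - 114 \left(-6 + i \sqrt{3} + 5\right) - \frac{11}{3} = - 114 \left(-1 + i \sqrt{3}\right) - \frac{11}{3} = \left(114 - 114 i \sqrt{3}\right) - \frac{11}{3} = \frac{331}{3} - 114 i \sqrt{3}$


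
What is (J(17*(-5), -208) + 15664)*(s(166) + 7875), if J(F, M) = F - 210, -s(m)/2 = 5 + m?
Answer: 115774677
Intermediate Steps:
s(m) = -10 - 2*m (s(m) = -2*(5 + m) = -10 - 2*m)
J(F, M) = -210 + F
(J(17*(-5), -208) + 15664)*(s(166) + 7875) = ((-210 + 17*(-5)) + 15664)*((-10 - 2*166) + 7875) = ((-210 - 85) + 15664)*((-10 - 332) + 7875) = (-295 + 15664)*(-342 + 7875) = 15369*7533 = 115774677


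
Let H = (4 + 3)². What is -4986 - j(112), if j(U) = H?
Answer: -5035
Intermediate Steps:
H = 49 (H = 7² = 49)
j(U) = 49
-4986 - j(112) = -4986 - 1*49 = -4986 - 49 = -5035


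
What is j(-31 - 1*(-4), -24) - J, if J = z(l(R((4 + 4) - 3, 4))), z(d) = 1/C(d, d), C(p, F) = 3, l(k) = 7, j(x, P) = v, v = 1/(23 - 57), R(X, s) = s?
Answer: -37/102 ≈ -0.36275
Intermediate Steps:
v = -1/34 (v = 1/(-34) = -1/34 ≈ -0.029412)
j(x, P) = -1/34
z(d) = ⅓ (z(d) = 1/3 = ⅓)
J = ⅓ ≈ 0.33333
j(-31 - 1*(-4), -24) - J = -1/34 - 1*⅓ = -1/34 - ⅓ = -37/102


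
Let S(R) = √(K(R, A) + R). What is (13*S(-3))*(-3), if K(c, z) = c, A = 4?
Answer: -39*I*√6 ≈ -95.53*I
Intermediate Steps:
S(R) = √2*√R (S(R) = √(R + R) = √(2*R) = √2*√R)
(13*S(-3))*(-3) = (13*(√2*√(-3)))*(-3) = (13*(√2*(I*√3)))*(-3) = (13*(I*√6))*(-3) = (13*I*√6)*(-3) = -39*I*√6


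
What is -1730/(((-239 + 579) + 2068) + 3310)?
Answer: -865/2859 ≈ -0.30255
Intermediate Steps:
-1730/(((-239 + 579) + 2068) + 3310) = -1730/((340 + 2068) + 3310) = -1730/(2408 + 3310) = -1730/5718 = -1730*1/5718 = -865/2859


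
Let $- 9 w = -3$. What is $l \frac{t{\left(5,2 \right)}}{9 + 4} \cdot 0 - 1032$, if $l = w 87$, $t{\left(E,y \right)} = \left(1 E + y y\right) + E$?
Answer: $-1032$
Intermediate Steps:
$w = \frac{1}{3}$ ($w = \left(- \frac{1}{9}\right) \left(-3\right) = \frac{1}{3} \approx 0.33333$)
$t{\left(E,y \right)} = y^{2} + 2 E$ ($t{\left(E,y \right)} = \left(E + y^{2}\right) + E = y^{2} + 2 E$)
$l = 29$ ($l = \frac{1}{3} \cdot 87 = 29$)
$l \frac{t{\left(5,2 \right)}}{9 + 4} \cdot 0 - 1032 = 29 \frac{2^{2} + 2 \cdot 5}{9 + 4} \cdot 0 - 1032 = 29 \frac{4 + 10}{13} \cdot 0 - 1032 = 29 \cdot 14 \cdot \frac{1}{13} \cdot 0 - 1032 = 29 \cdot \frac{14}{13} \cdot 0 - 1032 = 29 \cdot 0 - 1032 = 0 - 1032 = -1032$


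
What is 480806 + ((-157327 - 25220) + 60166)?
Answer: 358425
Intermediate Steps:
480806 + ((-157327 - 25220) + 60166) = 480806 + (-182547 + 60166) = 480806 - 122381 = 358425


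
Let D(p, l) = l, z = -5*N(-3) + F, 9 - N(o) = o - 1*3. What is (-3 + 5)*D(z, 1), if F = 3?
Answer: 2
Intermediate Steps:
N(o) = 12 - o (N(o) = 9 - (o - 1*3) = 9 - (o - 3) = 9 - (-3 + o) = 9 + (3 - o) = 12 - o)
z = -72 (z = -5*(12 - 1*(-3)) + 3 = -5*(12 + 3) + 3 = -5*15 + 3 = -75 + 3 = -72)
(-3 + 5)*D(z, 1) = (-3 + 5)*1 = 2*1 = 2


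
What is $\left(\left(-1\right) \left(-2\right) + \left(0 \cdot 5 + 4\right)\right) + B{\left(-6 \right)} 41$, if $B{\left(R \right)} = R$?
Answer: $-240$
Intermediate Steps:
$\left(\left(-1\right) \left(-2\right) + \left(0 \cdot 5 + 4\right)\right) + B{\left(-6 \right)} 41 = \left(\left(-1\right) \left(-2\right) + \left(0 \cdot 5 + 4\right)\right) - 246 = \left(2 + \left(0 + 4\right)\right) - 246 = \left(2 + 4\right) - 246 = 6 - 246 = -240$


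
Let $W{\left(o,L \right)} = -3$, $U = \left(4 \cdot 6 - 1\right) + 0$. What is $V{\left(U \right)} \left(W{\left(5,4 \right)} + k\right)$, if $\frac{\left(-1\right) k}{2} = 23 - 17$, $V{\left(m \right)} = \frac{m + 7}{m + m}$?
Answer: $- \frac{225}{23} \approx -9.7826$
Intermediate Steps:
$U = 23$ ($U = \left(24 - 1\right) + 0 = 23 + 0 = 23$)
$V{\left(m \right)} = \frac{7 + m}{2 m}$
$k = -12$ ($k = - 2 \left(23 - 17\right) = \left(-2\right) 6 = -12$)
$V{\left(U \right)} \left(W{\left(5,4 \right)} + k\right) = \frac{7 + 23}{2 \cdot 23} \left(-3 - 12\right) = \frac{1}{2} \cdot \frac{1}{23} \cdot 30 \left(-15\right) = \frac{15}{23} \left(-15\right) = - \frac{225}{23}$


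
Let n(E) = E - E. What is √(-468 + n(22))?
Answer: 6*I*√13 ≈ 21.633*I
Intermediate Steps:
n(E) = 0
√(-468 + n(22)) = √(-468 + 0) = √(-468) = 6*I*√13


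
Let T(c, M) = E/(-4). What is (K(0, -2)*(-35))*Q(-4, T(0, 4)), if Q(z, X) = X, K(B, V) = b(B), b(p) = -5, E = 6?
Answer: -525/2 ≈ -262.50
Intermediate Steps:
T(c, M) = -3/2 (T(c, M) = 6/(-4) = 6*(-¼) = -3/2)
K(B, V) = -5
(K(0, -2)*(-35))*Q(-4, T(0, 4)) = -5*(-35)*(-3/2) = 175*(-3/2) = -525/2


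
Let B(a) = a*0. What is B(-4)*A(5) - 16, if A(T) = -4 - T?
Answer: -16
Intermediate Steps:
B(a) = 0
B(-4)*A(5) - 16 = 0*(-4 - 1*5) - 16 = 0*(-4 - 5) - 16 = 0*(-9) - 16 = 0 - 16 = -16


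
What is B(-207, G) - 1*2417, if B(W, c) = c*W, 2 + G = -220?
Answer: 43537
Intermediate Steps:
G = -222 (G = -2 - 220 = -222)
B(W, c) = W*c
B(-207, G) - 1*2417 = -207*(-222) - 1*2417 = 45954 - 2417 = 43537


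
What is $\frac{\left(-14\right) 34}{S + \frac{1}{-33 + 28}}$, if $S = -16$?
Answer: $\frac{2380}{81} \approx 29.383$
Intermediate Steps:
$\frac{\left(-14\right) 34}{S + \frac{1}{-33 + 28}} = \frac{\left(-14\right) 34}{-16 + \frac{1}{-33 + 28}} = - \frac{476}{-16 + \frac{1}{-5}} = - \frac{476}{-16 - \frac{1}{5}} = - \frac{476}{- \frac{81}{5}} = \left(-476\right) \left(- \frac{5}{81}\right) = \frac{2380}{81}$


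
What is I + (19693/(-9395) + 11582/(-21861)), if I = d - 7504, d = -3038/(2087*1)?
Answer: -3218238614395151/428636606265 ≈ -7508.1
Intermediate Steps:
d = -3038/2087 ≈ -1.4557
I = -15663886/2087 (I = -3038/2087 - 7504 = -15663886/2087 ≈ -7505.5)
I + (19693/(-9395) + 11582/(-21861)) = -15663886/2087 + (19693/(-9395) + 11582/(-21861)) = -15663886/2087 + (19693*(-1/9395) + 11582*(-1/21861)) = -15663886/2087 + (-19693/9395 - 11582/21861) = -15663886/2087 - 539321563/205384095 = -3218238614395151/428636606265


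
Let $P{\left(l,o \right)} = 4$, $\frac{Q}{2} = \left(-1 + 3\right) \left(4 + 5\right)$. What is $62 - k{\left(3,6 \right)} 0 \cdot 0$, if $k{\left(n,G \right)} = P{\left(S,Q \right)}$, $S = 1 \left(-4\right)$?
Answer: $62$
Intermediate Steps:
$S = -4$
$Q = 36$ ($Q = 2 \left(-1 + 3\right) \left(4 + 5\right) = 2 \cdot 2 \cdot 9 = 2 \cdot 18 = 36$)
$k{\left(n,G \right)} = 4$
$62 - k{\left(3,6 \right)} 0 \cdot 0 = 62 - 4 \cdot 0 \cdot 0 = 62 - 0 \cdot 0 = 62 - 0 = 62 + 0 = 62$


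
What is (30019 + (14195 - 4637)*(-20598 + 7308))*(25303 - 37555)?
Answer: 1555952553852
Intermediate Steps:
(30019 + (14195 - 4637)*(-20598 + 7308))*(25303 - 37555) = (30019 + 9558*(-13290))*(-12252) = (30019 - 127025820)*(-12252) = -126995801*(-12252) = 1555952553852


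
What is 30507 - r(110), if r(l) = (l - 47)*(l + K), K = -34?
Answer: 25719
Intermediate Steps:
r(l) = (-47 + l)*(-34 + l) (r(l) = (l - 47)*(l - 34) = (-47 + l)*(-34 + l))
30507 - r(110) = 30507 - (1598 + 110**2 - 81*110) = 30507 - (1598 + 12100 - 8910) = 30507 - 1*4788 = 30507 - 4788 = 25719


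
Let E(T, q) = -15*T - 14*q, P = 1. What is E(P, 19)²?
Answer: 78961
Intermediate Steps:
E(P, 19)² = (-15*1 - 14*19)² = (-15 - 266)² = (-281)² = 78961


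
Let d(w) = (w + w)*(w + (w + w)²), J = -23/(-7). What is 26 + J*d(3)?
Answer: 5564/7 ≈ 794.86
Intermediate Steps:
J = 23/7 (J = -23*(-⅐) = 23/7 ≈ 3.2857)
d(w) = 2*w*(w + 4*w²) (d(w) = (2*w)*(w + (2*w)²) = (2*w)*(w + 4*w²) = 2*w*(w + 4*w²))
26 + J*d(3) = 26 + 23*(3²*(2 + 8*3))/7 = 26 + 23*(9*(2 + 24))/7 = 26 + 23*(9*26)/7 = 26 + (23/7)*234 = 26 + 5382/7 = 5564/7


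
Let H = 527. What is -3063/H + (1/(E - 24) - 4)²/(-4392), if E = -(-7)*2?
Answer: -1346155487/231458400 ≈ -5.8160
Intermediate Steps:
E = 14 (E = -7*(-2) = 14)
-3063/H + (1/(E - 24) - 4)²/(-4392) = -3063/527 + (1/(14 - 24) - 4)²/(-4392) = -3063*1/527 + (1/(-10) - 4)²*(-1/4392) = -3063/527 + (-⅒ - 4)²*(-1/4392) = -3063/527 + (-41/10)²*(-1/4392) = -3063/527 + (1681/100)*(-1/4392) = -3063/527 - 1681/439200 = -1346155487/231458400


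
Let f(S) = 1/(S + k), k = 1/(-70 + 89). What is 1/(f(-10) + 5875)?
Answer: 189/1110356 ≈ 0.00017022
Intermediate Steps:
k = 1/19 ≈ 0.052632
f(S) = 1/(1/19 + S) (f(S) = 1/(S + 1/19) = 1/(1/19 + S))
1/(f(-10) + 5875) = 1/(19/(1 + 19*(-10)) + 5875) = 1/(19/(1 - 190) + 5875) = 1/(19/(-189) + 5875) = 1/(19*(-1/189) + 5875) = 1/(-19/189 + 5875) = 1/(1110356/189) = 189/1110356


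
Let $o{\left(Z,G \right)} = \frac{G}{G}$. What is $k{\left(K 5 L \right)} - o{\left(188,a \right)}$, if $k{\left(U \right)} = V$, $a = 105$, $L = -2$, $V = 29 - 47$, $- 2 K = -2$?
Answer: $-19$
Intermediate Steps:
$K = 1$ ($K = \left(- \frac{1}{2}\right) \left(-2\right) = 1$)
$V = -18$ ($V = 29 - 47 = -18$)
$o{\left(Z,G \right)} = 1$
$k{\left(U \right)} = -18$
$k{\left(K 5 L \right)} - o{\left(188,a \right)} = -18 - 1 = -19$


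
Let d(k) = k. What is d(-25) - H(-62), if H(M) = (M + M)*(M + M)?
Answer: -15401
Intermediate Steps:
H(M) = 4*M**2 (H(M) = (2*M)*(2*M) = 4*M**2)
d(-25) - H(-62) = -25 - 4*(-62)**2 = -25 - 4*3844 = -25 - 1*15376 = -25 - 15376 = -15401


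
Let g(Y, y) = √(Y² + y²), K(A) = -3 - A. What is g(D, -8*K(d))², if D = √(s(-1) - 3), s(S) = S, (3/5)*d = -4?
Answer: 7708/9 ≈ 856.44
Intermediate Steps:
d = -20/3 (d = (5/3)*(-4) = -20/3 ≈ -6.6667)
D = 2*I (D = √(-1 - 3) = √(-4) = 2*I ≈ 2.0*I)
g(D, -8*K(d))² = (√((2*I)² + (-8*(-3 - 1*(-20/3)))²))² = (√(-4 + (-8*(-3 + 20/3))²))² = (√(-4 + (-8*11/3)²))² = (√(-4 + (-88/3)²))² = (√(-4 + 7744/9))² = (√(7708/9))² = (2*√1927/3)² = 7708/9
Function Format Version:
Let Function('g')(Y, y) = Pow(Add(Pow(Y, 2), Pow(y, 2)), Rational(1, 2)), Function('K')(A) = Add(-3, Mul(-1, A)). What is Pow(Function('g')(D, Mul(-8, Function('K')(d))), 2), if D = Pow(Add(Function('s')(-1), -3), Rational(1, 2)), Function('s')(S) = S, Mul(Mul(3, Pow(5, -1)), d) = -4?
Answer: Rational(7708, 9) ≈ 856.44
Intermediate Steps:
d = Rational(-20, 3) (d = Mul(Rational(5, 3), -4) = Rational(-20, 3) ≈ -6.6667)
D = Mul(2, I) (D = Pow(Add(-1, -3), Rational(1, 2)) = Pow(-4, Rational(1, 2)) = Mul(2, I) ≈ Mul(2.0000, I))
Pow(Function('g')(D, Mul(-8, Function('K')(d))), 2) = Pow(Pow(Add(Pow(Mul(2, I), 2), Pow(Mul(-8, Add(-3, Mul(-1, Rational(-20, 3)))), 2)), Rational(1, 2)), 2) = Pow(Pow(Add(-4, Pow(Mul(-8, Add(-3, Rational(20, 3))), 2)), Rational(1, 2)), 2) = Pow(Pow(Add(-4, Pow(Mul(-8, Rational(11, 3)), 2)), Rational(1, 2)), 2) = Pow(Pow(Add(-4, Pow(Rational(-88, 3), 2)), Rational(1, 2)), 2) = Pow(Pow(Add(-4, Rational(7744, 9)), Rational(1, 2)), 2) = Pow(Pow(Rational(7708, 9), Rational(1, 2)), 2) = Pow(Mul(Rational(2, 3), Pow(1927, Rational(1, 2))), 2) = Rational(7708, 9)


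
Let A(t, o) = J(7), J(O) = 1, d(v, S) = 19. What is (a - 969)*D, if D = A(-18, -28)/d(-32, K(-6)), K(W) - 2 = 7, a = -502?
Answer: -1471/19 ≈ -77.421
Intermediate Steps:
K(W) = 9 (K(W) = 2 + 7 = 9)
A(t, o) = 1
D = 1/19 ≈ 0.052632
(a - 969)*D = (-502 - 969)*(1/19) = -1471*1/19 = -1471/19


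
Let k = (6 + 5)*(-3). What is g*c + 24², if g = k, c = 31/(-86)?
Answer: 50559/86 ≈ 587.90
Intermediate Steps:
k = -33 (k = 11*(-3) = -33)
c = -31/86 (c = 31*(-1/86) = -31/86 ≈ -0.36047)
g = -33
g*c + 24² = -33*(-31/86) + 24² = 1023/86 + 576 = 50559/86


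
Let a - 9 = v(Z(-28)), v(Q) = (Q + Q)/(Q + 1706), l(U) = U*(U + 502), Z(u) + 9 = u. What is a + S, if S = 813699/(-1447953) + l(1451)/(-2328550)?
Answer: 1923104068560749/267964384245350 ≈ 7.1767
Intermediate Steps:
Z(u) = -9 + u
l(U) = U*(502 + U)
v(Q) = 2*Q/(1706 + Q) (v(Q) = (2*Q)/(1706 + Q) = 2*Q/(1706 + Q))
a = 14947/1669 (a = 9 + 2*(-9 - 28)/(1706 + (-9 - 28)) = 9 + 2*(-37)/(1706 - 37) = 9 + 2*(-37)/1669 = 9 + 2*(-37)*(1/1669) = 9 - 74/1669 = 14947/1669 ≈ 8.9557)
S = -285616779129/160553855150 (S = 813699/(-1447953) + (1451*(502 + 1451))/(-2328550) = 813699*(-1/1447953) + (1451*1953)*(-1/2328550) = -271233/482651 + 2833803*(-1/2328550) = -271233/482651 - 404829/332650 = -285616779129/160553855150 ≈ -1.7789)
a + S = 14947/1669 - 285616779129/160553855150 = 1923104068560749/267964384245350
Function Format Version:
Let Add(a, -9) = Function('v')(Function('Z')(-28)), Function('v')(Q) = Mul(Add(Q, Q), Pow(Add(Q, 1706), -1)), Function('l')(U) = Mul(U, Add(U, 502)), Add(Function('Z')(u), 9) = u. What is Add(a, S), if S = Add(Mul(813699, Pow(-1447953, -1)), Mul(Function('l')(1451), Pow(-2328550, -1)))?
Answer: Rational(1923104068560749, 267964384245350) ≈ 7.1767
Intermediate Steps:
Function('Z')(u) = Add(-9, u)
Function('l')(U) = Mul(U, Add(502, U))
Function('v')(Q) = Mul(2, Q, Pow(Add(1706, Q), -1)) (Function('v')(Q) = Mul(Mul(2, Q), Pow(Add(1706, Q), -1)) = Mul(2, Q, Pow(Add(1706, Q), -1)))
a = Rational(14947, 1669) (a = Add(9, Mul(2, Add(-9, -28), Pow(Add(1706, Add(-9, -28)), -1))) = Add(9, Mul(2, -37, Pow(Add(1706, -37), -1))) = Add(9, Mul(2, -37, Pow(1669, -1))) = Add(9, Mul(2, -37, Rational(1, 1669))) = Add(9, Rational(-74, 1669)) = Rational(14947, 1669) ≈ 8.9557)
S = Rational(-285616779129, 160553855150) (S = Add(Mul(813699, Pow(-1447953, -1)), Mul(Mul(1451, Add(502, 1451)), Pow(-2328550, -1))) = Add(Mul(813699, Rational(-1, 1447953)), Mul(Mul(1451, 1953), Rational(-1, 2328550))) = Add(Rational(-271233, 482651), Mul(2833803, Rational(-1, 2328550))) = Add(Rational(-271233, 482651), Rational(-404829, 332650)) = Rational(-285616779129, 160553855150) ≈ -1.7789)
Add(a, S) = Add(Rational(14947, 1669), Rational(-285616779129, 160553855150)) = Rational(1923104068560749, 267964384245350)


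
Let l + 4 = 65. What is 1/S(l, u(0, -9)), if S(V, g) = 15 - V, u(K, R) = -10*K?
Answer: -1/46 ≈ -0.021739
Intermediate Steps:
l = 61 (l = -4 + 65 = 61)
1/S(l, u(0, -9)) = 1/(15 - 1*61) = 1/(15 - 61) = 1/(-46) = -1/46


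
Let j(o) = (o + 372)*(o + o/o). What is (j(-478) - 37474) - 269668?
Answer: -256580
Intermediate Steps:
j(o) = (1 + o)*(372 + o) (j(o) = (372 + o)*(o + 1) = (372 + o)*(1 + o) = (1 + o)*(372 + o))
(j(-478) - 37474) - 269668 = ((372 + (-478)² + 373*(-478)) - 37474) - 269668 = ((372 + 228484 - 178294) - 37474) - 269668 = (50562 - 37474) - 269668 = 13088 - 269668 = -256580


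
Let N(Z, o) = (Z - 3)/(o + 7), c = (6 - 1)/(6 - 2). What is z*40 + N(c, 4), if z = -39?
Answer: -68647/44 ≈ -1560.2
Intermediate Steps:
c = 5/4 ≈ 1.2500
N(Z, o) = (-3 + Z)/(7 + o)
z*40 + N(c, 4) = -39*40 + (-3 + 5/4)/(7 + 4) = -1560 - 7/4/11 = -1560 + (1/11)*(-7/4) = -1560 - 7/44 = -68647/44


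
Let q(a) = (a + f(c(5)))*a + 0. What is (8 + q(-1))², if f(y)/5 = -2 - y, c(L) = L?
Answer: 1936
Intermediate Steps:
f(y) = -10 - 5*y (f(y) = 5*(-2 - y) = -10 - 5*y)
q(a) = a*(-35 + a) (q(a) = (a + (-10 - 5*5))*a + 0 = (a + (-10 - 25))*a + 0 = (a - 35)*a + 0 = (-35 + a)*a + 0 = a*(-35 + a) + 0 = a*(-35 + a))
(8 + q(-1))² = (8 - (-35 - 1))² = (8 - 1*(-36))² = (8 + 36)² = 44² = 1936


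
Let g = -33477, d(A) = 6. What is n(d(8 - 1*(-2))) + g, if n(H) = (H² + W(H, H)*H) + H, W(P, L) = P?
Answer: -33399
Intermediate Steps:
n(H) = H + 2*H² (n(H) = (H² + H*H) + H = (H² + H²) + H = 2*H² + H = H + 2*H²)
n(d(8 - 1*(-2))) + g = 6*(1 + 2*6) - 33477 = 6*(1 + 12) - 33477 = 6*13 - 33477 = 78 - 33477 = -33399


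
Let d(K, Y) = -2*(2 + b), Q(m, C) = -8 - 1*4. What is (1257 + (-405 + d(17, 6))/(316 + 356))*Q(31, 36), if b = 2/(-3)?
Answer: -2532889/168 ≈ -15077.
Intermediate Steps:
Q(m, C) = -12 (Q(m, C) = -8 - 4 = -12)
b = -⅔ (b = 2*(-⅓) = -⅔ ≈ -0.66667)
d(K, Y) = -8/3 (d(K, Y) = -2*(2 - ⅔) = -2*4/3 = -8/3)
(1257 + (-405 + d(17, 6))/(316 + 356))*Q(31, 36) = (1257 + (-405 - 8/3)/(316 + 356))*(-12) = (1257 - 1223/3/672)*(-12) = (1257 - 1223/3*1/672)*(-12) = (1257 - 1223/2016)*(-12) = (2532889/2016)*(-12) = -2532889/168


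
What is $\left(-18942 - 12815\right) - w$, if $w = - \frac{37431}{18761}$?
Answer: $- \frac{595755646}{18761} \approx -31755.0$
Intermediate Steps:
$w = - \frac{37431}{18761}$ ($w = \left(-37431\right) \frac{1}{18761} = - \frac{37431}{18761} \approx -1.9951$)
$\left(-18942 - 12815\right) - w = \left(-18942 - 12815\right) - - \frac{37431}{18761} = -31757 + \frac{37431}{18761} = - \frac{595755646}{18761}$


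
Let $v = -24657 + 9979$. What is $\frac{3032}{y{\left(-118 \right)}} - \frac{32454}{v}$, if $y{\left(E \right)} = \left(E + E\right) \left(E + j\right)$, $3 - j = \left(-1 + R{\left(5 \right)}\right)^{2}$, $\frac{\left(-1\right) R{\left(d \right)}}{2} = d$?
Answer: $\frac{115753855}{51094118} \approx 2.2655$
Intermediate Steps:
$R{\left(d \right)} = - 2 d$
$j = -118$ ($j = 3 - \left(-1 - 10\right)^{2} = 3 - \left(-11\right)^{2} = 3 - 121 = -118$)
$v = -14678$
$y{\left(E \right)} = 2 E \left(-118 + E\right)$ ($y{\left(E \right)} = \left(E + E\right) \left(E - 118\right) = 2 E \left(-118 + E\right)$)
$\frac{3032}{y{\left(-118 \right)}} - \frac{32454}{v} = \frac{3032}{2 \left(-118\right) \left(-118 - 118\right)} - \frac{32454}{-14678} = \frac{3032}{2 \left(-118\right) \left(-236\right)} - - \frac{16227}{7339} = \frac{3032}{55696} + \frac{16227}{7339} = 3032 \cdot \frac{1}{55696} + \frac{16227}{7339} = \frac{379}{6962} + \frac{16227}{7339} = \frac{115753855}{51094118}$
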